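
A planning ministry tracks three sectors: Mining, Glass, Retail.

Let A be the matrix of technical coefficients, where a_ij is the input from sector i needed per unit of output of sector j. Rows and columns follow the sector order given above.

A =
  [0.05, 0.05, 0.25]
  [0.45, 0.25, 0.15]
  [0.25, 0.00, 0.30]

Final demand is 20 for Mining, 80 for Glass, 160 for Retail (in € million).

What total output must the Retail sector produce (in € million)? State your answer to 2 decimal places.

I − A =
  [   0.95    -0.05    -0.25]
  [  -0.45     0.75    -0.15]
  [  -0.25     0.00     0.70]
Cofactors of I−A, C_ij = (−1)^(i+j)·(minor ij) (rows/columns in the sector order above):
  C_11 = (0.75)(0.70) − (-0.15)(0.00) = 0.5250
  C_12 = −[(-0.45)(0.70) − (-0.15)(-0.25)] = 0.3525
  C_13 = (-0.45)(0.00) − (0.75)(-0.25) = 0.1875
  C_21 = −[(-0.05)(0.70) − (-0.25)(0.00)] = 0.0350
  C_22 = (0.95)(0.70) − (-0.25)(-0.25) = 0.6025
  C_23 = −[(0.95)(0.00) − (-0.05)(-0.25)] = 0.0125
  C_31 = (-0.05)(-0.15) − (-0.25)(0.75) = 0.1950
  C_32 = −[(0.95)(-0.15) − (-0.25)(-0.45)] = 0.2550
  C_33 = (0.95)(0.75) − (-0.05)(-0.45) = 0.6900
det(I−A) = Σ_j (I−A)_1j·C_1j = (0.95)(0.5250) + (-0.05)(0.3525) + (-0.25)(0.1875) = 0.43425
adj(I−A) = Cᵀ =
  [ 0.5250   0.0350   0.1950]
  [ 0.3525   0.6025   0.2550]
  [ 0.1875   0.0125   0.6900]
(I − A)⁻¹ = adj(I−A) / det(I−A) ≈
  [   1.2090     0.0806     0.4491]
  [   0.8117     1.3874     0.5872]
  [   0.4318     0.0288     1.5889]
x = (I − A)⁻¹ d = adj(I−A)·d / det(I−A), with det(I−A) = 0.43425:
  x_M = (0.5250·20 + 0.0350·80 + 0.1950·160) / 0.43425 = 44.50 / 0.43425 ≈ 102.48
  x_G = (0.3525·20 + 0.6025·80 + 0.2550·160) / 0.43425 = 96.05 / 0.43425 ≈ 221.19
  x_R = (0.1875·20 + 0.0125·80 + 0.6900·160) / 0.43425 = 115.15 / 0.43425 ≈ 265.17

x_R = 265.17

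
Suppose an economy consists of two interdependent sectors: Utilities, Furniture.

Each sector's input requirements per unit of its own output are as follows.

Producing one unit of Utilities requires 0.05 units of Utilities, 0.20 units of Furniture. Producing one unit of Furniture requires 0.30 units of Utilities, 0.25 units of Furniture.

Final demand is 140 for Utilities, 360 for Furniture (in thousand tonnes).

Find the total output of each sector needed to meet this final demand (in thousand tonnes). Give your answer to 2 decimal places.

I − A =
  [   0.95    -0.30]
  [  -0.20     0.75]
det(I−A) = (0.95)(0.75) − (-0.30)(-0.20) = 0.6525
adj(I−A) = [[0.75, 0.30], [0.20, 0.95]]
(I − A)⁻¹ = adj(I−A) / det(I−A) ≈
  [   1.1494     0.4598]
  [   0.3065     1.4559]
x = (I − A)⁻¹ d = adj(I−A)·d / det(I−A), with det(I−A) = 0.6525:
  x_1 = (0.75·140 + 0.30·360) / 0.6525 = 213.00 / 0.6525 ≈ 326.44
  x_2 = (0.20·140 + 0.95·360) / 0.6525 = 370.00 / 0.6525 ≈ 567.05

x_1 = 326.44, x_2 = 567.05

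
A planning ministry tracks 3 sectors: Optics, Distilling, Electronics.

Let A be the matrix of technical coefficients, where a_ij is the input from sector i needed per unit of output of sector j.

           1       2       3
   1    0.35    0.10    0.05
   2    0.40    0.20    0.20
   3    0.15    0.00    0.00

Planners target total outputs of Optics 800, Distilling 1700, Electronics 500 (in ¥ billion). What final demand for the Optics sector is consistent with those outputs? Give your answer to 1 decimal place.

d_1 = 325.0

I − A =
  [   0.65    -0.10    -0.05]
  [  -0.40     0.80    -0.20]
  [  -0.15     0.00     1.00]
d = (I − A) x:
  d_1 = (+0.65)·800 + (-0.10)·1700 + (-0.05)·500 = 325.0
  d_2 = (-0.40)·800 + (+0.80)·1700 + (-0.20)·500 = 940.0
  d_3 = (-0.15)·800 + (+0.00)·1700 + (+1.00)·500 = 380.0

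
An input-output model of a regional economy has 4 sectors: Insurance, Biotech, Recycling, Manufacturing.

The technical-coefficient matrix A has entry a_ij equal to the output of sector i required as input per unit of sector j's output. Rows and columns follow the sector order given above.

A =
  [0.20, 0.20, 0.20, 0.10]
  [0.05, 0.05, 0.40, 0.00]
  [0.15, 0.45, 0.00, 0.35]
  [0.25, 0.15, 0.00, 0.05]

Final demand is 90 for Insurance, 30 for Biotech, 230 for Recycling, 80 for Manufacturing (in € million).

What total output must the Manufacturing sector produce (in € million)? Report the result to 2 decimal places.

I − A =
  [   0.80    -0.20    -0.20    -0.10]
  [  -0.05     0.95    -0.40     0.00]
  [  -0.15    -0.45     1.00    -0.35]
  [  -0.25    -0.15     0.00     0.95]
Compute the cofactors C_ij = (−1)^(i+j)·(3×3 minor ij) of I−A; the adjugate is their transpose:
adj(I−A) = Cᵀ =
  [ 0.7105   0.3010   0.2625   0.1715]
  [ 0.1395   0.6890   0.3035   0.1265]
  [ 0.2425   0.4210   0.6880   0.2790]
  [ 0.2090   0.1880   0.1170   0.5610]
det(I−A) = Σ_j (I−A)_1j·C_1j = (0.80)(0.7105) + (-0.20)(0.1395) + (-0.20)(0.2425) + (-0.10)(0.2090) = 0.4711
(I − A)⁻¹ = adj(I−A) / det(I−A) ≈
  [   1.5082     0.6389     0.5572     0.3640]
  [   0.2961     1.4625     0.6442     0.2685]
  [   0.5148     0.8937     1.4604     0.5922]
  [   0.4436     0.3991     0.2484     1.1908]
x = (I − A)⁻¹ d = adj(I−A)·d / det(I−A), with det(I−A) = 0.4711:
  x_I = (0.7105·90 + 0.3010·30 + 0.2625·230 + 0.1715·80) / 0.4711 = 147.07 / 0.4711 ≈ 312.18
  x_B = (0.1395·90 + 0.6890·30 + 0.3035·230 + 0.1265·80) / 0.4711 = 113.15 / 0.4711 ≈ 240.18
  x_R = (0.2425·90 + 0.4210·30 + 0.6880·230 + 0.2790·80) / 0.4711 = 215.015 / 0.4711 ≈ 456.41
  x_M = (0.2090·90 + 0.1880·30 + 0.1170·230 + 0.5610·80) / 0.4711 = 96.24 / 0.4711 ≈ 204.29

x_M = 204.29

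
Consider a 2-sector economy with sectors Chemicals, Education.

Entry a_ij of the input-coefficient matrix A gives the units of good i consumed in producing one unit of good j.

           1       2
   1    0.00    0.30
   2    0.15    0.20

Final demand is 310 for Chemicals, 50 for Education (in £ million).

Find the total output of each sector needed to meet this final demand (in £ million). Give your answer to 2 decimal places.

x_1 = 348.34, x_2 = 127.81

I − A =
  [   1.00    -0.30]
  [  -0.15     0.80]
det(I−A) = (1.00)(0.80) − (-0.30)(-0.15) = 0.7550
adj(I−A) = [[0.80, 0.30], [0.15, 1.00]]
(I − A)⁻¹ = adj(I−A) / det(I−A) ≈
  [   1.0596     0.3974]
  [   0.1987     1.3245]
x = (I − A)⁻¹ d = adj(I−A)·d / det(I−A), with det(I−A) = 0.7550:
  x_1 = (0.80·310 + 0.30·50) / 0.7550 = 263.00 / 0.7550 ≈ 348.34
  x_2 = (0.15·310 + 1.00·50) / 0.7550 = 96.50 / 0.7550 ≈ 127.81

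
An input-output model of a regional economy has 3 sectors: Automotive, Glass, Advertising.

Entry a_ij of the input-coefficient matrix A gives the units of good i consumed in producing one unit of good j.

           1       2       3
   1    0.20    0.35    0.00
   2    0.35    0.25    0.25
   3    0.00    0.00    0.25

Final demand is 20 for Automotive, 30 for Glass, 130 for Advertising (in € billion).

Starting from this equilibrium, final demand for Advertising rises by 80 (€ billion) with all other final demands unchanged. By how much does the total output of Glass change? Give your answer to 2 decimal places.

Δx_2 = 44.68

I − A =
  [   0.80    -0.35     0.00]
  [  -0.35     0.75    -0.25]
  [   0.00     0.00     0.75]
Cofactors of I−A, C_ij = (−1)^(i+j)·(minor ij) (rows/columns in the sector order above):
  C_11 = (0.75)(0.75) − (-0.25)(0.00) = 0.5625
  C_12 = −[(-0.35)(0.75) − (-0.25)(0.00)] = 0.2625
  C_13 = (-0.35)(0.00) − (0.75)(0.00) = 0.0000
  C_21 = −[(-0.35)(0.75) − (0.00)(0.00)] = 0.2625
  C_22 = (0.80)(0.75) − (0.00)(0.00) = 0.6000
  C_23 = −[(0.80)(0.00) − (-0.35)(0.00)] = 0.0000
  C_31 = (-0.35)(-0.25) − (0.00)(0.75) = 0.0875
  C_32 = −[(0.80)(-0.25) − (0.00)(-0.35)] = 0.2000
  C_33 = (0.80)(0.75) − (-0.35)(-0.35) = 0.4775
det(I−A) = Σ_j (I−A)_1j·C_1j = (0.80)(0.5625) + (-0.35)(0.2625) + (0.00)(0.0000) = 0.358125
adj(I−A) = Cᵀ =
  [ 0.5625   0.2625   0.0875]
  [ 0.2625   0.6000   0.2000]
  [ 0.0000   0.0000   0.4775]
(I − A)⁻¹ = adj(I−A) / det(I−A) ≈
  [   1.5707     0.7330     0.2443]
  [   0.7330     1.6754     0.5585]
  [   0.0000     0.0000     1.3333]
Δx = (I − A)⁻¹ Δd with Δd having +80 in the Advertising component and 0 elsewhere.
So Δx_2 = L_23 · (+80), where L_23 = adj(I−A)_23 / det(I−A) = 0.2000 / 0.358125.
Δx_2 = 0.2000 × (+80) / 0.358125 = 16.00 / 0.358125 ≈ 44.68.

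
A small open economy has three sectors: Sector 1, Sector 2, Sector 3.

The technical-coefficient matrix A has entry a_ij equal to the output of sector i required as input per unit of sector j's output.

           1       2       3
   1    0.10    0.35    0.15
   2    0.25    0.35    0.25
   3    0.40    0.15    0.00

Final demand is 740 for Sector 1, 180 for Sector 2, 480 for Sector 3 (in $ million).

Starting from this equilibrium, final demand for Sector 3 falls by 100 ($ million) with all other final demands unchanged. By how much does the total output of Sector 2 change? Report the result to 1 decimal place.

I − A =
  [   0.90    -0.35    -0.15]
  [  -0.25     0.65    -0.25]
  [  -0.40    -0.15     1.00]
Cofactors of I−A, C_ij = (−1)^(i+j)·(minor ij) (rows/columns in the sector order above):
  C_11 = (0.65)(1.00) − (-0.25)(-0.15) = 0.6125
  C_12 = −[(-0.25)(1.00) − (-0.25)(-0.40)] = 0.3500
  C_13 = (-0.25)(-0.15) − (0.65)(-0.40) = 0.2975
  C_21 = −[(-0.35)(1.00) − (-0.15)(-0.15)] = 0.3725
  C_22 = (0.90)(1.00) − (-0.15)(-0.40) = 0.8400
  C_23 = −[(0.90)(-0.15) − (-0.35)(-0.40)] = 0.2750
  C_31 = (-0.35)(-0.25) − (-0.15)(0.65) = 0.1850
  C_32 = −[(0.90)(-0.25) − (-0.15)(-0.25)] = 0.2625
  C_33 = (0.90)(0.65) − (-0.35)(-0.25) = 0.4975
det(I−A) = Σ_j (I−A)_1j·C_1j = (0.90)(0.6125) + (-0.35)(0.3500) + (-0.15)(0.2975) = 0.384125
adj(I−A) = Cᵀ =
  [ 0.6125   0.3725   0.1850]
  [ 0.3500   0.8400   0.2625]
  [ 0.2975   0.2750   0.4975]
(I − A)⁻¹ = adj(I−A) / det(I−A) ≈
  [   1.5945     0.9697     0.4816]
  [   0.9112     2.1868     0.6834]
  [   0.7745     0.7159     1.2952]
Δx = (I − A)⁻¹ Δd with Δd having -100 in the Sector 3 component and 0 elsewhere.
So Δx_2 = L_23 · (-100), where L_23 = adj(I−A)_23 / det(I−A) = 0.2625 / 0.384125.
Δx_2 = 0.2625 × (-100) / 0.384125 = -26.25 / 0.384125 ≈ -68.3.

Δx_2 = -68.3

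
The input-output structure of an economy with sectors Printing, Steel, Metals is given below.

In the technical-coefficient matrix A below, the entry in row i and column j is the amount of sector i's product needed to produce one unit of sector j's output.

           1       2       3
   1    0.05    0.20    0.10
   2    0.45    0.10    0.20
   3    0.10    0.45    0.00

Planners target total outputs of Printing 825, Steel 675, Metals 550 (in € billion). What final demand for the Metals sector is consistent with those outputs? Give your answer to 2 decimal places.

I − A =
  [   0.95    -0.20    -0.10]
  [  -0.45     0.90    -0.20]
  [  -0.10    -0.45     1.00]
d = (I − A) x:
  d_1 = (+0.95)·825 + (-0.20)·675 + (-0.10)·550 = 593.75
  d_2 = (-0.45)·825 + (+0.90)·675 + (-0.20)·550 = 126.25
  d_3 = (-0.10)·825 + (-0.45)·675 + (+1.00)·550 = 163.75

d_3 = 163.75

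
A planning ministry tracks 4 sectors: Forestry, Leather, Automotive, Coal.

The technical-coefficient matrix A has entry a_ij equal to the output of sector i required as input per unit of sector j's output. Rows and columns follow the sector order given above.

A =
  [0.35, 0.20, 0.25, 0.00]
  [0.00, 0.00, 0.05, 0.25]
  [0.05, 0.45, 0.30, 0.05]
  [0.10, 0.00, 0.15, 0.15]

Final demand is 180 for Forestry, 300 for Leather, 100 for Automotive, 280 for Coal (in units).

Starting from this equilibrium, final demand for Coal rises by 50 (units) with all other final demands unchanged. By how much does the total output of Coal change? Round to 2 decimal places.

I − A =
  [   0.65    -0.20    -0.25     0.00]
  [   0.00     1.00    -0.05    -0.25]
  [  -0.05    -0.45     0.70    -0.05]
  [  -0.10     0.00    -0.15     0.85]
Compute the cofactors C_ij = (−1)^(i+j)·(3×3 minor ij) of I−A; the adjugate is their transpose:
adj(I−A) = Cᵀ =
  [ 0.551500   0.213125   0.228500   0.076125]
  [ 0.021750   0.370000   0.058250   0.112250]
  [ 0.058750   0.258125   0.547500   0.108125]
  [ 0.075250   0.070625   0.123500   0.427375]
det(I−A) = Σ_j (I−A)_1j·C_1j = (0.65)(0.551500) + (-0.20)(0.021750) + (-0.25)(0.058750) + (0.00)(0.075250) = 0.3394375
(I − A)⁻¹ = adj(I−A) / det(I−A) ≈
  [   1.6247     0.6279     0.6732     0.2243]
  [   0.0641     1.0900     0.1716     0.3307]
  [   0.1731     0.7604     1.6130     0.3185]
  [   0.2217     0.2081     0.3638     1.2591]
Δx = (I − A)⁻¹ Δd with Δd having +50 in the Coal component and 0 elsewhere.
So Δx_C = L_CC · (+50), where L_CC = adj(I−A)_CC / det(I−A) = 0.427375 / 0.3394375.
Δx_C = 0.427375 × (+50) / 0.3394375 = 21.36875 / 0.3394375 ≈ 62.95.

Δx_C = 62.95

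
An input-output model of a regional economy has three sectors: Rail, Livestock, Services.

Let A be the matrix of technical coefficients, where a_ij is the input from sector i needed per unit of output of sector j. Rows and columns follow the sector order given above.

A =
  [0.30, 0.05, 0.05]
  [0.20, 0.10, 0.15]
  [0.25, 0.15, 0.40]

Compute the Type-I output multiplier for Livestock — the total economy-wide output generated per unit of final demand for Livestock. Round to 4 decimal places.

m_L = 1.6465

I − A =
  [   0.70    -0.05    -0.05]
  [  -0.20     0.90    -0.15]
  [  -0.25    -0.15     0.60]
Cofactors of I−A, C_ij = (−1)^(i+j)·(minor ij) (rows/columns in the sector order above):
  C_11 = (0.90)(0.60) − (-0.15)(-0.15) = 0.5175
  C_12 = −[(-0.20)(0.60) − (-0.15)(-0.25)] = 0.1575
  C_13 = (-0.20)(-0.15) − (0.90)(-0.25) = 0.2550
  C_21 = −[(-0.05)(0.60) − (-0.05)(-0.15)] = 0.0375
  C_22 = (0.70)(0.60) − (-0.05)(-0.25) = 0.4075
  C_23 = −[(0.70)(-0.15) − (-0.05)(-0.25)] = 0.1175
  C_31 = (-0.05)(-0.15) − (-0.05)(0.90) = 0.0525
  C_32 = −[(0.70)(-0.15) − (-0.05)(-0.20)] = 0.1150
  C_33 = (0.70)(0.90) − (-0.05)(-0.20) = 0.6200
det(I−A) = Σ_j (I−A)_1j·C_1j = (0.70)(0.5175) + (-0.05)(0.1575) + (-0.05)(0.2550) = 0.341625
adj(I−A) = Cᵀ =
  [ 0.5175   0.0375   0.0525]
  [ 0.1575   0.4075   0.1150]
  [ 0.2550   0.1175   0.6200]
(I − A)⁻¹ = adj(I−A) / det(I−A) ≈
  [   1.51482     0.10977     0.15368]
  [   0.46103     1.19283     0.33663]
  [   0.74643     0.34394     1.81486]
The output multiplier for sector j is the column-j sum of the Leontief inverse (I − A)⁻¹ = adj(I−A) / det(I−A).
Column L of adj(I−A): (0.0375, 0.4075, 0.1175); det(I−A) = 0.341625.
m_L = (0.0375 + 0.4075 + 0.1175) / 0.341625 = 0.5625 / 0.341625 ≈ 1.6465.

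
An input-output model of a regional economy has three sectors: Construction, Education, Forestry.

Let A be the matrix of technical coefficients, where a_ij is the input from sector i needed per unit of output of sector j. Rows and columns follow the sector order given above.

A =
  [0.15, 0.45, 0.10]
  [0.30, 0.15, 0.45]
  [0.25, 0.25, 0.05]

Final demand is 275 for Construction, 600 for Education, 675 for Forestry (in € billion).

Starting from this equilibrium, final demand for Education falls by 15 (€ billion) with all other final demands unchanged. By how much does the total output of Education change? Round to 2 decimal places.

Δx_E = -30.64

I − A =
  [   0.85    -0.45    -0.10]
  [  -0.30     0.85    -0.45]
  [  -0.25    -0.25     0.95]
Cofactors of I−A, C_ij = (−1)^(i+j)·(minor ij) (rows/columns in the sector order above):
  C_11 = (0.85)(0.95) − (-0.45)(-0.25) = 0.6950
  C_12 = −[(-0.30)(0.95) − (-0.45)(-0.25)] = 0.3975
  C_13 = (-0.30)(-0.25) − (0.85)(-0.25) = 0.2875
  C_21 = −[(-0.45)(0.95) − (-0.10)(-0.25)] = 0.4525
  C_22 = (0.85)(0.95) − (-0.10)(-0.25) = 0.7825
  C_23 = −[(0.85)(-0.25) − (-0.45)(-0.25)] = 0.3250
  C_31 = (-0.45)(-0.45) − (-0.10)(0.85) = 0.2875
  C_32 = −[(0.85)(-0.45) − (-0.10)(-0.30)] = 0.4125
  C_33 = (0.85)(0.85) − (-0.45)(-0.30) = 0.5875
det(I−A) = Σ_j (I−A)_1j·C_1j = (0.85)(0.6950) + (-0.45)(0.3975) + (-0.10)(0.2875) = 0.383125
adj(I−A) = Cᵀ =
  [ 0.6950   0.4525   0.2875]
  [ 0.3975   0.7825   0.4125]
  [ 0.2875   0.3250   0.5875]
(I − A)⁻¹ = adj(I−A) / det(I−A) ≈
  [   1.8140     1.1811     0.7504]
  [   1.0375     2.0424     1.0767]
  [   0.7504     0.8483     1.5334]
Δx = (I − A)⁻¹ Δd with Δd having -15 in the Education component and 0 elsewhere.
So Δx_E = L_EE · (-15), where L_EE = adj(I−A)_EE / det(I−A) = 0.7825 / 0.383125.
Δx_E = 0.7825 × (-15) / 0.383125 = -11.7375 / 0.383125 ≈ -30.64.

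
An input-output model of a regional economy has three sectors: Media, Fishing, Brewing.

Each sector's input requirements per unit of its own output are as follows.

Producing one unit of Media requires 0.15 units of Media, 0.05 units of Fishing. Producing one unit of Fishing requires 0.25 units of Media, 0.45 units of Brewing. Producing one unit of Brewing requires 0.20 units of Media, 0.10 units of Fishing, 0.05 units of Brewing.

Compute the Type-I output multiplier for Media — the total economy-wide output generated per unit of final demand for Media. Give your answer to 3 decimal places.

m_1 = 1.295

I − A =
  [   0.85    -0.25    -0.20]
  [  -0.05     1.00    -0.10]
  [   0.00    -0.45     0.95]
Cofactors of I−A, C_ij = (−1)^(i+j)·(minor ij) (rows/columns in the sector order above):
  C_11 = (1.00)(0.95) − (-0.10)(-0.45) = 0.9050
  C_12 = −[(-0.05)(0.95) − (-0.10)(0.00)] = 0.0475
  C_13 = (-0.05)(-0.45) − (1.00)(0.00) = 0.0225
  C_21 = −[(-0.25)(0.95) − (-0.20)(-0.45)] = 0.3275
  C_22 = (0.85)(0.95) − (-0.20)(0.00) = 0.8075
  C_23 = −[(0.85)(-0.45) − (-0.25)(0.00)] = 0.3825
  C_31 = (-0.25)(-0.10) − (-0.20)(1.00) = 0.2250
  C_32 = −[(0.85)(-0.10) − (-0.20)(-0.05)] = 0.0950
  C_33 = (0.85)(1.00) − (-0.25)(-0.05) = 0.8375
det(I−A) = Σ_j (I−A)_1j·C_1j = (0.85)(0.9050) + (-0.25)(0.0475) + (-0.20)(0.0225) = 0.752875
adj(I−A) = Cᵀ =
  [ 0.9050   0.3275   0.2250]
  [ 0.0475   0.8075   0.0950]
  [ 0.0225   0.3825   0.8375]
(I − A)⁻¹ = adj(I−A) / det(I−A) ≈
  [   1.2021     0.4350     0.2989]
  [   0.0631     1.0726     0.1262]
  [   0.0299     0.5081     1.1124]
The output multiplier for sector j is the column-j sum of the Leontief inverse (I − A)⁻¹ = adj(I−A) / det(I−A).
Column 1 of adj(I−A): (0.9050, 0.0475, 0.0225); det(I−A) = 0.752875.
m_1 = (0.9050 + 0.0475 + 0.0225) / 0.752875 = 0.975 / 0.752875 ≈ 1.295.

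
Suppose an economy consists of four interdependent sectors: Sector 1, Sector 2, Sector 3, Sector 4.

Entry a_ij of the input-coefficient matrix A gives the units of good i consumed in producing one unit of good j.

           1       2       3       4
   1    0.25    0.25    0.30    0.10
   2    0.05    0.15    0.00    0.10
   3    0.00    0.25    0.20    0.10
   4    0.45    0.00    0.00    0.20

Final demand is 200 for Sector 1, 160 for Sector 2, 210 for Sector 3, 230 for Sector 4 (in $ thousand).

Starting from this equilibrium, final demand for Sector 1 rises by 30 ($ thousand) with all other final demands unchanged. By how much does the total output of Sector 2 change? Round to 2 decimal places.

I − A =
  [   0.75    -0.25    -0.30    -0.10]
  [  -0.05     0.85     0.00    -0.10]
  [   0.00    -0.25     0.80    -0.10]
  [  -0.45     0.00     0.00     0.80]
Compute the cofactors C_ij = (−1)^(i+j)·(3×3 minor ij) of I−A; the adjugate is their transpose:
adj(I−A) = Cᵀ =
  [ 0.54400   0.22000   0.20400   0.12100]
  [ 0.06800   0.43050   0.02550   0.06550]
  [ 0.05950   0.15000   0.45050   0.08250]
  [ 0.30600   0.12375   0.11475   0.49625]
det(I−A) = Σ_j (I−A)_1j·C_1j = (0.75)(0.54400) + (-0.25)(0.06800) + (-0.30)(0.05950) + (-0.10)(0.30600) = 0.34255
(I − A)⁻¹ = adj(I−A) / det(I−A) ≈
  [   1.5881     0.6422     0.5955     0.3532]
  [   0.1985     1.2568     0.0744     0.1912]
  [   0.1737     0.4379     1.3151     0.2408]
  [   0.8933     0.3613     0.3350     1.4487]
Δx = (I − A)⁻¹ Δd with Δd having +30 in the Sector 1 component and 0 elsewhere.
So Δx_2 = L_21 · (+30), where L_21 = adj(I−A)_21 / det(I−A) = 0.06800 / 0.34255.
Δx_2 = 0.06800 × (+30) / 0.34255 = 2.04 / 0.34255 ≈ 5.96.

Δx_2 = 5.96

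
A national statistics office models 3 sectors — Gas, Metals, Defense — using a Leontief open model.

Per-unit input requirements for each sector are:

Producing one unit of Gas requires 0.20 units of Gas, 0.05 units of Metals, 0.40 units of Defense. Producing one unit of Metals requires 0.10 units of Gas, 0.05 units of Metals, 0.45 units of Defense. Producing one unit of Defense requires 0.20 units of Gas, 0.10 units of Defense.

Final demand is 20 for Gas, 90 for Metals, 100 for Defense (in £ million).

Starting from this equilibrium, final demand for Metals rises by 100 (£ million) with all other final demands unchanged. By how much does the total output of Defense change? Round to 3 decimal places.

I − A =
  [   0.80    -0.10    -0.20]
  [  -0.05     0.95     0.00]
  [  -0.40    -0.45     0.90]
Cofactors of I−A, C_ij = (−1)^(i+j)·(minor ij) (rows/columns in the sector order above):
  C_11 = (0.95)(0.90) − (0.00)(-0.45) = 0.8550
  C_12 = −[(-0.05)(0.90) − (0.00)(-0.40)] = 0.0450
  C_13 = (-0.05)(-0.45) − (0.95)(-0.40) = 0.4025
  C_21 = −[(-0.10)(0.90) − (-0.20)(-0.45)] = 0.1800
  C_22 = (0.80)(0.90) − (-0.20)(-0.40) = 0.6400
  C_23 = −[(0.80)(-0.45) − (-0.10)(-0.40)] = 0.4000
  C_31 = (-0.10)(0.00) − (-0.20)(0.95) = 0.1900
  C_32 = −[(0.80)(0.00) − (-0.20)(-0.05)] = 0.0100
  C_33 = (0.80)(0.95) − (-0.10)(-0.05) = 0.7550
det(I−A) = Σ_j (I−A)_1j·C_1j = (0.80)(0.8550) + (-0.10)(0.0450) + (-0.20)(0.4025) = 0.5990
adj(I−A) = Cᵀ =
  [ 0.8550   0.1800   0.1900]
  [ 0.0450   0.6400   0.0100]
  [ 0.4025   0.4000   0.7550]
(I − A)⁻¹ = adj(I−A) / det(I−A) ≈
  [   1.4274     0.3005     0.3172]
  [   0.0751     1.0684     0.0167]
  [   0.6720     0.6678     1.2604]
Δx = (I − A)⁻¹ Δd with Δd having +100 in the Metals component and 0 elsewhere.
So Δx_3 = L_32 · (+100), where L_32 = adj(I−A)_32 / det(I−A) = 0.4000 / 0.5990.
Δx_3 = 0.4000 × (+100) / 0.5990 = 40.00 / 0.5990 ≈ 66.778.

Δx_3 = 66.778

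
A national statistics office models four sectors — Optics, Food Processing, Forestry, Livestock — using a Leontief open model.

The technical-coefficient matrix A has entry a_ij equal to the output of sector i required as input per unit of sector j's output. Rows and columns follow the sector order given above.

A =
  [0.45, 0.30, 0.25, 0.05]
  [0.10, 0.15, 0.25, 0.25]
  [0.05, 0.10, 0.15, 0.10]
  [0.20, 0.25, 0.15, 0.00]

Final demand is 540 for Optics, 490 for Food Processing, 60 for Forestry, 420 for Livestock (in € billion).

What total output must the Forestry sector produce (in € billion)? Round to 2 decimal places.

x_3 = 491.17

I − A =
  [   0.55    -0.30    -0.25    -0.05]
  [  -0.10     0.85    -0.25    -0.25]
  [  -0.05    -0.10     0.85    -0.10]
  [  -0.20    -0.25    -0.15     1.00]
Compute the cofactors C_ij = (−1)^(i+j)·(3×3 minor ij) of I−A; the adjugate is their transpose:
adj(I−A) = Cᵀ =
  [ 0.621625   0.293125   0.292625   0.133625]
  [ 0.145375   0.432875   0.193875   0.134875]
  [ 0.073875   0.089375   0.378375   0.063875]
  [ 0.171750   0.180250   0.163750   0.341250]
det(I−A) = Σ_j (I−A)_1j·C_1j = (0.55)(0.621625) + (-0.30)(0.145375) + (-0.25)(0.073875) + (-0.05)(0.171750) = 0.271225
(I − A)⁻¹ = adj(I−A) / det(I−A) ≈
  [   2.2919     1.0807     1.0789     0.4927]
  [   0.5360     1.5960     0.7148     0.4973]
  [   0.2724     0.3295     1.3951     0.2355]
  [   0.6332     0.6646     0.6037     1.2582]
x = (I − A)⁻¹ d = adj(I−A)·d / det(I−A), with det(I−A) = 0.271225:
  x_1 = (0.621625·540 + 0.293125·490 + 0.292625·60 + 0.133625·420) / 0.271225 = 552.98875 / 0.271225 ≈ 2038.86
  x_2 = (0.145375·540 + 0.432875·490 + 0.193875·60 + 0.134875·420) / 0.271225 = 358.89125 / 0.271225 ≈ 1323.22
  x_3 = (0.073875·540 + 0.089375·490 + 0.378375·60 + 0.063875·420) / 0.271225 = 133.21625 / 0.271225 ≈ 491.17
  x_4 = (0.171750·540 + 0.180250·490 + 0.163750·60 + 0.341250·420) / 0.271225 = 334.2175 / 0.271225 ≈ 1232.25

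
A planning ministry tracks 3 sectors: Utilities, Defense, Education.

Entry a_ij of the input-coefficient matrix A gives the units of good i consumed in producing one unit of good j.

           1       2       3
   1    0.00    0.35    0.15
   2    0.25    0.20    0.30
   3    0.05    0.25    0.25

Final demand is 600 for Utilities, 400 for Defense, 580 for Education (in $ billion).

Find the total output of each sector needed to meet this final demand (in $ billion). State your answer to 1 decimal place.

I − A =
  [   1.00    -0.35    -0.15]
  [  -0.25     0.80    -0.30]
  [  -0.05    -0.25     0.75]
Cofactors of I−A, C_ij = (−1)^(i+j)·(minor ij) (rows/columns in the sector order above):
  C_11 = (0.80)(0.75) − (-0.30)(-0.25) = 0.5250
  C_12 = −[(-0.25)(0.75) − (-0.30)(-0.05)] = 0.2025
  C_13 = (-0.25)(-0.25) − (0.80)(-0.05) = 0.1025
  C_21 = −[(-0.35)(0.75) − (-0.15)(-0.25)] = 0.3000
  C_22 = (1.00)(0.75) − (-0.15)(-0.05) = 0.7425
  C_23 = −[(1.00)(-0.25) − (-0.35)(-0.05)] = 0.2675
  C_31 = (-0.35)(-0.30) − (-0.15)(0.80) = 0.2250
  C_32 = −[(1.00)(-0.30) − (-0.15)(-0.25)] = 0.3375
  C_33 = (1.00)(0.80) − (-0.35)(-0.25) = 0.7125
det(I−A) = Σ_j (I−A)_1j·C_1j = (1.00)(0.5250) + (-0.35)(0.2025) + (-0.15)(0.1025) = 0.43875
adj(I−A) = Cᵀ =
  [ 0.5250   0.3000   0.2250]
  [ 0.2025   0.7425   0.3375]
  [ 0.1025   0.2675   0.7125]
(I − A)⁻¹ = adj(I−A) / det(I−A) ≈
  [   1.1966     0.6838     0.5128]
  [   0.4615     1.6923     0.7692]
  [   0.2336     0.6097     1.6239]
x = (I − A)⁻¹ d = adj(I−A)·d / det(I−A), with det(I−A) = 0.43875:
  x_1 = (0.5250·600 + 0.3000·400 + 0.2250·580) / 0.43875 = 565.50 / 0.43875 ≈ 1288.9
  x_2 = (0.2025·600 + 0.7425·400 + 0.3375·580) / 0.43875 = 614.25 / 0.43875 = 1400.0
  x_3 = (0.1025·600 + 0.2675·400 + 0.7125·580) / 0.43875 = 581.75 / 0.43875 ≈ 1325.9

x_1 = 1288.9, x_2 = 1400.0, x_3 = 1325.9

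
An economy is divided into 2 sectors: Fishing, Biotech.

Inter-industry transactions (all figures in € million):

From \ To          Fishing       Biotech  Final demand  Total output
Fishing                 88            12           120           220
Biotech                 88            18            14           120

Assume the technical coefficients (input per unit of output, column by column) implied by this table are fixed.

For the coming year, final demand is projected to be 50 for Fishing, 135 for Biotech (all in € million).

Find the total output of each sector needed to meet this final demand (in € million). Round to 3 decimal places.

Technical coefficients a_ij = z_ij / X_j:
  a_FF = 88/220 = 0.40, a_BF = 88/220 = 0.40
  a_FB = 12/120 = 0.10, a_BB = 18/120 = 0.15
I − A =
  [   0.60    -0.10]
  [  -0.40     0.85]
det(I−A) = (0.60)(0.85) − (-0.10)(-0.40) = 0.4700
adj(I−A) = [[0.85, 0.10], [0.40, 0.60]]
(I − A)⁻¹ = adj(I−A) / det(I−A) ≈
  [   1.8085     0.2128]
  [   0.8511     1.2766]
x = (I − A)⁻¹ d = adj(I−A)·d / det(I−A), with det(I−A) = 0.4700:
  x_F = (0.85·50 + 0.10·135) / 0.4700 = 56.00 / 0.4700 ≈ 119.149
  x_B = (0.40·50 + 0.60·135) / 0.4700 = 101.00 / 0.4700 ≈ 214.894

x_F = 119.149, x_B = 214.894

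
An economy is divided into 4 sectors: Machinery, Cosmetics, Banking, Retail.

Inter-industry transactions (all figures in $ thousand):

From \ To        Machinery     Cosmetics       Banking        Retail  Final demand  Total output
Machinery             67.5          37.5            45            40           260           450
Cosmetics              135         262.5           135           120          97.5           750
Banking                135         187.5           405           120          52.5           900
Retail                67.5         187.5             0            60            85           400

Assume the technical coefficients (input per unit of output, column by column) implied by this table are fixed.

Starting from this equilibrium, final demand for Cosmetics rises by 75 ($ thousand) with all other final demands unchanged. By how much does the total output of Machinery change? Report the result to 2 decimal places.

Δx_M = 25.32

Technical coefficients a_ij = z_ij / X_j:
  a_MM = 67.5/450 = 0.15, a_CM = 135/450 = 0.30, a_BM = 135/450 = 0.30, a_RM = 67.5/450 = 0.15
  a_MC = 37.5/750 = 0.05, a_CC = 262.5/750 = 0.35, a_BC = 187.5/750 = 0.25, a_RC = 187.5/750 = 0.25
  a_MB = 45/900 = 0.05, a_CB = 135/900 = 0.15, a_BB = 405/900 = 0.45, a_RB = 0/900 = 0.00
  a_MR = 40/400 = 0.10, a_CR = 120/400 = 0.30, a_BR = 120/400 = 0.30, a_RR = 60/400 = 0.15
I − A =
  [   0.85    -0.05    -0.05    -0.10]
  [  -0.30     0.65    -0.15    -0.30]
  [  -0.30    -0.25     0.55    -0.30]
  [  -0.15    -0.25     0.00     0.85]
Compute the cofactors C_ij = (−1)^(i+j)·(3×3 minor ij) of I−A; the adjugate is their transpose:
adj(I−A) = Cᵀ =
  [ 0.219500   0.051500   0.034000   0.056000]
  [ 0.210000   0.374125   0.121125   0.199500]
  [ 0.270000   0.263125   0.373625   0.256500]
  [ 0.100500   0.119125   0.041625   0.248000]
det(I−A) = Σ_j (I−A)_1j·C_1j = (0.85)(0.219500) + (-0.05)(0.210000) + (-0.05)(0.270000) + (-0.10)(0.100500) = 0.152525
(I − A)⁻¹ = adj(I−A) / det(I−A) ≈
  [   1.4391     0.3376     0.2229     0.3672]
  [   1.3768     2.4529     0.7941     1.3080]
  [   1.7702     1.7251     2.4496     1.6817]
  [   0.6589     0.7810     0.2729     1.6260]
Δx = (I − A)⁻¹ Δd with Δd having +75 in the Cosmetics component and 0 elsewhere.
So Δx_M = L_MC · (+75), where L_MC = adj(I−A)_MC / det(I−A) = 0.051500 / 0.152525.
Δx_M = 0.051500 × (+75) / 0.152525 = 3.8625 / 0.152525 ≈ 25.32.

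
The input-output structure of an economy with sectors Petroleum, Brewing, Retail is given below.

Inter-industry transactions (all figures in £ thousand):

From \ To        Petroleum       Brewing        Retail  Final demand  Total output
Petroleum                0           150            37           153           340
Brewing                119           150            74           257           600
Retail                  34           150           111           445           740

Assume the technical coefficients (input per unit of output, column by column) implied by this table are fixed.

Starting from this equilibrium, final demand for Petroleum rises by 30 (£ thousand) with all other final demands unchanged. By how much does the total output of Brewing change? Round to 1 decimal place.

Δx_B = 17.5

Technical coefficients a_ij = z_ij / X_j:
  a_PP = 0/340 = 0.00, a_BP = 119/340 = 0.35, a_RP = 34/340 = 0.10
  a_PB = 150/600 = 0.25, a_BB = 150/600 = 0.25, a_RB = 150/600 = 0.25
  a_PR = 37/740 = 0.05, a_BR = 74/740 = 0.10, a_RR = 111/740 = 0.15
I − A =
  [   1.00    -0.25    -0.05]
  [  -0.35     0.75    -0.10]
  [  -0.10    -0.25     0.85]
Cofactors of I−A, C_ij = (−1)^(i+j)·(minor ij) (rows/columns in the sector order above):
  C_11 = (0.75)(0.85) − (-0.10)(-0.25) = 0.6125
  C_12 = −[(-0.35)(0.85) − (-0.10)(-0.10)] = 0.3075
  C_13 = (-0.35)(-0.25) − (0.75)(-0.10) = 0.1625
  C_21 = −[(-0.25)(0.85) − (-0.05)(-0.25)] = 0.2250
  C_22 = (1.00)(0.85) − (-0.05)(-0.10) = 0.8450
  C_23 = −[(1.00)(-0.25) − (-0.25)(-0.10)] = 0.2750
  C_31 = (-0.25)(-0.10) − (-0.05)(0.75) = 0.0625
  C_32 = −[(1.00)(-0.10) − (-0.05)(-0.35)] = 0.1175
  C_33 = (1.00)(0.75) − (-0.25)(-0.35) = 0.6625
det(I−A) = Σ_j (I−A)_1j·C_1j = (1.00)(0.6125) + (-0.25)(0.3075) + (-0.05)(0.1625) = 0.5275
adj(I−A) = Cᵀ =
  [ 0.6125   0.2250   0.0625]
  [ 0.3075   0.8450   0.1175]
  [ 0.1625   0.2750   0.6625]
(I − A)⁻¹ = adj(I−A) / det(I−A) ≈
  [   1.1611     0.4265     0.1185]
  [   0.5829     1.6019     0.2227]
  [   0.3081     0.5213     1.2559]
Δx = (I − A)⁻¹ Δd with Δd having +30 in the Petroleum component and 0 elsewhere.
So Δx_B = L_BP · (+30), where L_BP = adj(I−A)_BP / det(I−A) = 0.3075 / 0.5275.
Δx_B = 0.3075 × (+30) / 0.5275 = 9.225 / 0.5275 ≈ 17.5.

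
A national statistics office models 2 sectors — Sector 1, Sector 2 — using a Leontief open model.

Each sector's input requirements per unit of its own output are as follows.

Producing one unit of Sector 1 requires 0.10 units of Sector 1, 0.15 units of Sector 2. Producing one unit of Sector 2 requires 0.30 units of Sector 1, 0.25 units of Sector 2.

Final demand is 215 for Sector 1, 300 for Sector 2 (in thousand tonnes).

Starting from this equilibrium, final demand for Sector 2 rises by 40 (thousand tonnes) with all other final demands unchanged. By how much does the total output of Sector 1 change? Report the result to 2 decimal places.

Δx_1 = 19.05

I − A =
  [   0.90    -0.30]
  [  -0.15     0.75]
det(I−A) = (0.90)(0.75) − (-0.30)(-0.15) = 0.6300
adj(I−A) = [[0.75, 0.30], [0.15, 0.90]]
(I − A)⁻¹ = adj(I−A) / det(I−A) ≈
  [   1.1905     0.4762]
  [   0.2381     1.4286]
Δx = (I − A)⁻¹ Δd with Δd having +40 in the Sector 2 component and 0 elsewhere.
So Δx_1 = L_12 · (+40), where L_12 = adj(I−A)_12 / det(I−A) = 0.30 / 0.6300.
Δx_1 = 0.30 × (+40) / 0.6300 = 12.00 / 0.6300 ≈ 19.05.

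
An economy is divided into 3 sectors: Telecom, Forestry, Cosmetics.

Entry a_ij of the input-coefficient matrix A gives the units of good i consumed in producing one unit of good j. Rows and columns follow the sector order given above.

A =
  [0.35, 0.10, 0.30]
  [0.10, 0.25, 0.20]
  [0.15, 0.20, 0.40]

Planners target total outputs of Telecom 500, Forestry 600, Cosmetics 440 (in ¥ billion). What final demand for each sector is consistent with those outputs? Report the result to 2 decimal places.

I − A =
  [   0.65    -0.10    -0.30]
  [  -0.10     0.75    -0.20]
  [  -0.15    -0.20     0.60]
d = (I − A) x:
  d_1 = (+0.65)·500 + (-0.10)·600 + (-0.30)·440 = 133.00
  d_2 = (-0.10)·500 + (+0.75)·600 + (-0.20)·440 = 312.00
  d_3 = (-0.15)·500 + (-0.20)·600 + (+0.60)·440 = 69.00

d_1 = 133.00, d_2 = 312.00, d_3 = 69.00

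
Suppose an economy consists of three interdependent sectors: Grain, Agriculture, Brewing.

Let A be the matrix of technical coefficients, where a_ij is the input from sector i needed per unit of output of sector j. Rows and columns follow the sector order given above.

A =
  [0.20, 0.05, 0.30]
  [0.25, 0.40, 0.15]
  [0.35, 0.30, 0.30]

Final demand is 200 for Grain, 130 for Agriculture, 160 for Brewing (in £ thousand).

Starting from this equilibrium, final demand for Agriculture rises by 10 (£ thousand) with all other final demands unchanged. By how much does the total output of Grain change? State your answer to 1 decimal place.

I − A =
  [   0.80    -0.05    -0.30]
  [  -0.25     0.60    -0.15]
  [  -0.35    -0.30     0.70]
Cofactors of I−A, C_ij = (−1)^(i+j)·(minor ij) (rows/columns in the sector order above):
  C_11 = (0.60)(0.70) − (-0.15)(-0.30) = 0.3750
  C_12 = −[(-0.25)(0.70) − (-0.15)(-0.35)] = 0.2275
  C_13 = (-0.25)(-0.30) − (0.60)(-0.35) = 0.2850
  C_21 = −[(-0.05)(0.70) − (-0.30)(-0.30)] = 0.1250
  C_22 = (0.80)(0.70) − (-0.30)(-0.35) = 0.4550
  C_23 = −[(0.80)(-0.30) − (-0.05)(-0.35)] = 0.2575
  C_31 = (-0.05)(-0.15) − (-0.30)(0.60) = 0.1875
  C_32 = −[(0.80)(-0.15) − (-0.30)(-0.25)] = 0.1950
  C_33 = (0.80)(0.60) − (-0.05)(-0.25) = 0.4675
det(I−A) = Σ_j (I−A)_1j·C_1j = (0.80)(0.3750) + (-0.05)(0.2275) + (-0.30)(0.2850) = 0.203125
adj(I−A) = Cᵀ =
  [ 0.3750   0.1250   0.1875]
  [ 0.2275   0.4550   0.1950]
  [ 0.2850   0.2575   0.4675]
(I − A)⁻¹ = adj(I−A) / det(I−A) ≈
  [   1.8462     0.6154     0.9231]
  [   1.1200     2.2400     0.9600]
  [   1.4031     1.2677     2.3015]
Δx = (I − A)⁻¹ Δd with Δd having +10 in the Agriculture component and 0 elsewhere.
So Δx_1 = L_12 · (+10), where L_12 = adj(I−A)_12 / det(I−A) = 0.1250 / 0.203125.
Δx_1 = 0.1250 × (+10) / 0.203125 = 1.25 / 0.203125 ≈ 6.2.

Δx_1 = 6.2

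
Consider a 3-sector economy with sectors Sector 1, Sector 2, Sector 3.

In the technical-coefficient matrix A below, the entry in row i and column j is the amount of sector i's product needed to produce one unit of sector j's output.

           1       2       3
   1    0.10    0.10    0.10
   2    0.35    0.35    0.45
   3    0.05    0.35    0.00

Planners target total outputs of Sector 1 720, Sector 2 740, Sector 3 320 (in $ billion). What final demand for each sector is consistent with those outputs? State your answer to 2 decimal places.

I − A =
  [   0.90    -0.10    -0.10]
  [  -0.35     0.65    -0.45]
  [  -0.05    -0.35     1.00]
d = (I − A) x:
  d_1 = (+0.90)·720 + (-0.10)·740 + (-0.10)·320 = 542.00
  d_2 = (-0.35)·720 + (+0.65)·740 + (-0.45)·320 = 85.00
  d_3 = (-0.05)·720 + (-0.35)·740 + (+1.00)·320 = 25.00

d_1 = 542.00, d_2 = 85.00, d_3 = 25.00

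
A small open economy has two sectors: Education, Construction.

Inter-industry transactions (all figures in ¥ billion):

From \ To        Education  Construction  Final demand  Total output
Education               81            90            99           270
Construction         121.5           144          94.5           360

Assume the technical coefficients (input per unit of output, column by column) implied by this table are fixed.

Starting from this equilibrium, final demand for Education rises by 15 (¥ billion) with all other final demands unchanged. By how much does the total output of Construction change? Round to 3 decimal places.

Δx_2 = 21.951

Technical coefficients a_ij = z_ij / X_j:
  a_11 = 81/270 = 0.30, a_21 = 121.5/270 = 0.45
  a_12 = 90/360 = 0.25, a_22 = 144/360 = 0.40
I − A =
  [   0.70    -0.25]
  [  -0.45     0.60]
det(I−A) = (0.70)(0.60) − (-0.25)(-0.45) = 0.3075
adj(I−A) = [[0.60, 0.25], [0.45, 0.70]]
(I − A)⁻¹ = adj(I−A) / det(I−A) ≈
  [   1.9512     0.8130]
  [   1.4634     2.2764]
Δx = (I − A)⁻¹ Δd with Δd having +15 in the Education component and 0 elsewhere.
So Δx_2 = L_21 · (+15), where L_21 = adj(I−A)_21 / det(I−A) = 0.45 / 0.3075.
Δx_2 = 0.45 × (+15) / 0.3075 = 6.75 / 0.3075 ≈ 21.951.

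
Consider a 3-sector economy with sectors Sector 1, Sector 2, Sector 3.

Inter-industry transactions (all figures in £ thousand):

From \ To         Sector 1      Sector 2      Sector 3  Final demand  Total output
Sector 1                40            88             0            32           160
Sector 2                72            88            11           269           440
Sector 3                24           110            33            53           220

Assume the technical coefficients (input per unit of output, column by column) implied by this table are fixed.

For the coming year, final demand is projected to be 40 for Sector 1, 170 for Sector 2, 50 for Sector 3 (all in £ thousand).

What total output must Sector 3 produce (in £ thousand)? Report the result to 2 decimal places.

x_3 = 169.83

Technical coefficients a_ij = z_ij / X_j:
  a_11 = 40/160 = 0.25, a_21 = 72/160 = 0.45, a_31 = 24/160 = 0.15
  a_12 = 88/440 = 0.20, a_22 = 88/440 = 0.20, a_32 = 110/440 = 0.25
  a_13 = 0/220 = 0.00, a_23 = 11/220 = 0.05, a_33 = 33/220 = 0.15
I − A =
  [   0.75    -0.20     0.00]
  [  -0.45     0.80    -0.05]
  [  -0.15    -0.25     0.85]
Cofactors of I−A, C_ij = (−1)^(i+j)·(minor ij) (rows/columns in the sector order above):
  C_11 = (0.80)(0.85) − (-0.05)(-0.25) = 0.6675
  C_12 = −[(-0.45)(0.85) − (-0.05)(-0.15)] = 0.3900
  C_13 = (-0.45)(-0.25) − (0.80)(-0.15) = 0.2325
  C_21 = −[(-0.20)(0.85) − (0.00)(-0.25)] = 0.1700
  C_22 = (0.75)(0.85) − (0.00)(-0.15) = 0.6375
  C_23 = −[(0.75)(-0.25) − (-0.20)(-0.15)] = 0.2175
  C_31 = (-0.20)(-0.05) − (0.00)(0.80) = 0.0100
  C_32 = −[(0.75)(-0.05) − (0.00)(-0.45)] = 0.0375
  C_33 = (0.75)(0.80) − (-0.20)(-0.45) = 0.5100
det(I−A) = Σ_j (I−A)_1j·C_1j = (0.75)(0.6675) + (-0.20)(0.3900) + (0.00)(0.2325) = 0.422625
adj(I−A) = Cᵀ =
  [ 0.6675   0.1700   0.0100]
  [ 0.3900   0.6375   0.0375]
  [ 0.2325   0.2175   0.5100]
(I − A)⁻¹ = adj(I−A) / det(I−A) ≈
  [   1.5794     0.4022     0.0237]
  [   0.9228     1.5084     0.0887]
  [   0.5501     0.5146     1.2067]
x = (I − A)⁻¹ d = adj(I−A)·d / det(I−A), with det(I−A) = 0.422625:
  x_1 = (0.6675·40 + 0.1700·170 + 0.0100·50) / 0.422625 = 56.10 / 0.422625 ≈ 132.74
  x_2 = (0.3900·40 + 0.6375·170 + 0.0375·50) / 0.422625 = 125.85 / 0.422625 ≈ 297.78
  x_3 = (0.2325·40 + 0.2175·170 + 0.5100·50) / 0.422625 = 71.775 / 0.422625 ≈ 169.83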